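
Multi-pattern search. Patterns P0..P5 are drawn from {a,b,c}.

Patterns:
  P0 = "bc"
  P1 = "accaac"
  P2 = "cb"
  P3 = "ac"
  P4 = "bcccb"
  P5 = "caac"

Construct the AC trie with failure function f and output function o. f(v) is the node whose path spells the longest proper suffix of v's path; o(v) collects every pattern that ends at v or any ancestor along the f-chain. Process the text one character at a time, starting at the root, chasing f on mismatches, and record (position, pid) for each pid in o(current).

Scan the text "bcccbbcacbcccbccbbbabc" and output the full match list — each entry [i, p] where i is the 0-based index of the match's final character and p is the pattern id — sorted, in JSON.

Construct AC machine:
Trie (insert patterns):
  0='ε' goto a→3 b→1 c→9
  1='b' goto c→2
  2='bc' goto c→11  [P0 ends]
  3='a' goto c→4
  4='ac' goto c→5  [P3 ends]
  5='acc' goto a→6
  6='acca' goto a→7
  7='accaa' goto c→8
  8='accaac' goto ·  [P1 ends]
  9='c' goto a→14 b→10
  10='cb' goto ·  [P2 ends]
  11='bcc' goto c→12
  12='bccc' goto b→13
  13='bcccb' goto ·  [P4 ends]
  14='ca' goto a→15
  15='caa' goto c→16
  16='caac' goto ·  [P5 ends]

BFS fail/out derivation:
  n1('b'): parent n0 fail=0; on 'b' 0 → fail=0;  out ∅∪∅=∅
  n3('a'): parent n0 fail=0; on 'a' 0 → fail=0;  out ∅∪∅=∅
  n9('c'): parent n0 fail=0; on 'c' 0 → fail=0;  out ∅∪∅=∅
  n2('bc'): parent n1 fail=0; on 'c' 0 → fail=9;  out {0}∪∅={0}
  n4('ac'): parent n3 fail=0; on 'c' 0 → fail=9;  out {3}∪∅={3}
  n10('cb'): parent n9 fail=0; on 'b' 0 → fail=1;  out {2}∪∅={2}
  n14('ca'): parent n9 fail=0; on 'a' 0 → fail=3;  out ∅∪∅=∅
  n5('acc'): parent n4 fail=9; on 'c' 9→0 → fail=9;  out ∅∪∅=∅
  n11('bcc'): parent n2 fail=9; on 'c' 9→0 → fail=9;  out ∅∪∅=∅
  n15('caa'): parent n14 fail=3; on 'a' 3→0 → fail=3;  out ∅∪∅=∅
  n6('acca'): parent n5 fail=9; on 'a' 9 → fail=14;  out ∅∪∅=∅
  n12('bccc'): parent n11 fail=9; on 'c' 9→0 → fail=9;  out ∅∪∅=∅
  n16('caac'): parent n15 fail=3; on 'c' 3 → fail=4;  out {5}∪{3}={3,5}
  n7('accaa'): parent n6 fail=14; on 'a' 14 → fail=15;  out ∅∪∅=∅
  n13('bcccb'): parent n12 fail=9; on 'b' 9 → fail=10;  out {4}∪{2}={2,4}
  n8('accaac'): parent n7 fail=15; on 'c' 15 → fail=16;  out {1}∪{3,5}={1,3,5}

Scan:
pos 0 'b': at 1
pos 1 'c': at 2  emit P0@[0:1]
pos 2 'c': at 11
pos 3 'c': at 12
pos 4 'b': at 13  emit P2@[3:4],P4@[0:4]
pos 5 'b': at 1 ·f
pos 6 'c': at 2  emit P0@[5:6]
pos 7 'a': at 14 ·f
pos 8 'c': at 4 ·f  emit P3@[7:8]
pos 9 'b': at 10 ·f  emit P2@[8:9]
pos 10 'c': at 2 ·f  emit P0@[9:10]
pos 11 'c': at 11
pos 12 'c': at 12
pos 13 'b': at 13  emit P2@[12:13],P4@[9:13]
pos 14 'c': at 2 ·f  emit P0@[13:14]
pos 15 'c': at 11
pos 16 'b': at 10 ·f  emit P2@[15:16]
pos 17 'b': at 1 ·f
pos 18 'b': at 1 ·f
pos 19 'a': at 3 ·f
pos 20 'b': at 1 ·f
pos 21 'c': at 2  emit P0@[20:21]

Matches: [[1,0],[4,2],[4,4],[6,0],[8,3],[9,2],[10,0],[13,2],[13,4],[14,0],[16,2],[21,0]]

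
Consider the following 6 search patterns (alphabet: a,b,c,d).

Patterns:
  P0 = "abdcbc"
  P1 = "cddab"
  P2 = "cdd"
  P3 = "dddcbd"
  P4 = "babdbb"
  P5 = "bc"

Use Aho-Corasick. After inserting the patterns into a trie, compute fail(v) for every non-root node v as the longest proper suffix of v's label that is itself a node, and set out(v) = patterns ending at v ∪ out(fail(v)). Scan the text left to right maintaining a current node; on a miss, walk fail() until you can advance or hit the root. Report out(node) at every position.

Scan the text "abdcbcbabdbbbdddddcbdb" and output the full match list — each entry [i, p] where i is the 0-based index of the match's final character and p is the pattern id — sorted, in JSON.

Construct AC machine:
Trie nodes:
  0='ε' goto a→1 b→18 c→7 d→12
  1='a' goto b→2
  2='ab' goto d→3
  3='abd' goto c→4
  4='abdc' goto b→5
  5='abdcb' goto c→6
  6='abdcbc' goto ·  ←P0
  7='c' goto d→8
  8='cd' goto d→9
  9='cdd' goto a→10  ←P2
  10='cdda' goto b→11
  11='cddab' goto ·  ←P1
  12='d' goto d→13
  13='dd' goto d→14
  14='ddd' goto c→15
  15='dddc' goto b→16
  16='dddcb' goto d→17
  17='dddcbd' goto ·  ←P3
  18='b' goto a→19 c→24
  19='ba' goto b→20
  20='bab' goto d→21
  21='babd' goto b→22
  22='babdb' goto b→23
  23='babdbb' goto ·  ←P4
  24='bc' goto ·  ←P5

BFS fail/out derivation:
  fail(1) 'a': from fail(0)=0 chase 'a': 0 ⇒ 0;  out=∅∪out(0)=∅
  fail(7) 'c': from fail(0)=0 chase 'c': 0 ⇒ 0;  out=∅∪out(0)=∅
  fail(12) 'd': from fail(0)=0 chase 'd': 0 ⇒ 0;  out=∅∪out(0)=∅
  fail(18) 'b': from fail(0)=0 chase 'b': 0 ⇒ 0;  out=∅∪out(0)=∅
  fail(2) 'ab': from fail(1)=0 chase 'b': 0 ⇒ 18;  out=∅∪out(18)=∅
  fail(8) 'cd': from fail(7)=0 chase 'd': 0 ⇒ 12;  out=∅∪out(12)=∅
  fail(13) 'dd': from fail(12)=0 chase 'd': 0 ⇒ 12;  out=∅∪out(12)=∅
  fail(19) 'ba': from fail(18)=0 chase 'a': 0 ⇒ 1;  out=∅∪out(1)=∅
  fail(24) 'bc': from fail(18)=0 chase 'c': 0 ⇒ 7;  out={5}∪out(7)={5}
  fail(3) 'abd': from fail(2)=18 chase 'd': 18→0 ⇒ 12;  out=∅∪out(12)=∅
  fail(9) 'cdd': from fail(8)=12 chase 'd': 12 ⇒ 13;  out={2}∪out(13)={2}
  fail(14) 'ddd': from fail(13)=12 chase 'd': 12 ⇒ 13;  out=∅∪out(13)=∅
  fail(20) 'bab': from fail(19)=1 chase 'b': 1 ⇒ 2;  out=∅∪out(2)=∅
  fail(4) 'abdc': from fail(3)=12 chase 'c': 12→0 ⇒ 7;  out=∅∪out(7)=∅
  fail(10) 'cdda': from fail(9)=13 chase 'a': 13→12→0 ⇒ 1;  out=∅∪out(1)=∅
  fail(15) 'dddc': from fail(14)=13 chase 'c': 13→12→0 ⇒ 7;  out=∅∪out(7)=∅
  fail(21) 'babd': from fail(20)=2 chase 'd': 2 ⇒ 3;  out=∅∪out(3)=∅
  fail(5) 'abdcb': from fail(4)=7 chase 'b': 7→0 ⇒ 18;  out=∅∪out(18)=∅
  fail(11) 'cddab': from fail(10)=1 chase 'b': 1 ⇒ 2;  out={1}∪out(2)={1}
  fail(16) 'dddcb': from fail(15)=7 chase 'b': 7→0 ⇒ 18;  out=∅∪out(18)=∅
  fail(22) 'babdb': from fail(21)=3 chase 'b': 3→12→0 ⇒ 18;  out=∅∪out(18)=∅
  fail(6) 'abdcbc': from fail(5)=18 chase 'c': 18 ⇒ 24;  out={0}∪out(24)={0,5}
  fail(17) 'dddcbd': from fail(16)=18 chase 'd': 18→0 ⇒ 12;  out={3}∪out(12)={3}
  fail(23) 'babdbb': from fail(22)=18 chase 'b': 18→0 ⇒ 18;  out={4}∪out(18)={4}

Scan:
i=0 'a': node 0→1
i=1 'b': node 1→2
i=2 'd': node 2→3
i=3 'c': node 3→4
i=4 'b': node 4→5
i=5 'c': node 5→6  ** P0@[0:5],P5@[4:5]
i=6 'b': node 6→18 (fail-walked)
i=7 'a': node 18→19
i=8 'b': node 19→20
i=9 'd': node 20→21
i=10 'b': node 21→22
i=11 'b': node 22→23  ** P4@[6:11]
i=12 'b': node 23→18 (fail-walked)
i=13 'd': node 18→12 (fail-walked)
i=14 'd': node 12→13
i=15 'd': node 13→14
i=16 'd': node 14→14 (fail-walked)
i=17 'd': node 14→14 (fail-walked)
i=18 'c': node 14→15
i=19 'b': node 15→16
i=20 'd': node 16→17  ** P3@[15:20]
i=21 'b': node 17→18 (fail-walked)

Matches: [[5,0],[5,5],[11,4],[20,3]]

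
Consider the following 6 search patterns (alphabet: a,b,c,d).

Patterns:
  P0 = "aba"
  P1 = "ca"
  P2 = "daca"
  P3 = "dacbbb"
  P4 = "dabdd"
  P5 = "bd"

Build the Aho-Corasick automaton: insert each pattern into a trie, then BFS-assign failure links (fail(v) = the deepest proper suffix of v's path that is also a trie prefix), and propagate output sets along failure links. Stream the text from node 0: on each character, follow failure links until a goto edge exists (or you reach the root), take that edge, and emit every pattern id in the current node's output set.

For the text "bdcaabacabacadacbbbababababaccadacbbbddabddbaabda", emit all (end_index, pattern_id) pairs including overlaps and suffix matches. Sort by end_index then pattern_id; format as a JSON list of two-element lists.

Build:
Trie (insert patterns):
  0='ε' goto a→1 b→16 c→4 d→6
  1='a' goto b→2
  2='ab' goto a→3
  3='aba' goto ·  [P0 ends]
  4='c' goto a→5
  5='ca' goto ·  [P1 ends]
  6='d' goto a→7
  7='da' goto b→13 c→8
  8='dac' goto a→9 b→10
  9='daca' goto ·  [P2 ends]
  10='dacb' goto b→11
  11='dacbb' goto b→12
  12='dacbbb' goto ·  [P3 ends]
  13='dab' goto d→14
  14='dabd' goto d→15
  15='dabdd' goto ·  [P4 ends]
  16='b' goto d→17
  17='bd' goto ·  [P5 ends]

Failure links (BFS by depth):
  fail(1) 'a': from fail(0)=0 chase 'a': 0 ⇒ 0;  out=∅∪out(0)=∅
  fail(4) 'c': from fail(0)=0 chase 'c': 0 ⇒ 0;  out=∅∪out(0)=∅
  fail(6) 'd': from fail(0)=0 chase 'd': 0 ⇒ 0;  out=∅∪out(0)=∅
  fail(16) 'b': from fail(0)=0 chase 'b': 0 ⇒ 0;  out=∅∪out(0)=∅
  fail(2) 'ab': from fail(1)=0 chase 'b': 0 ⇒ 16;  out=∅∪out(16)=∅
  fail(5) 'ca': from fail(4)=0 chase 'a': 0 ⇒ 1;  out={1}∪out(1)={1}
  fail(7) 'da': from fail(6)=0 chase 'a': 0 ⇒ 1;  out=∅∪out(1)=∅
  fail(17) 'bd': from fail(16)=0 chase 'd': 0 ⇒ 6;  out={5}∪out(6)={5}
  fail(3) 'aba': from fail(2)=16 chase 'a': 16→0 ⇒ 1;  out={0}∪out(1)={0}
  fail(8) 'dac': from fail(7)=1 chase 'c': 1→0 ⇒ 4;  out=∅∪out(4)=∅
  fail(13) 'dab': from fail(7)=1 chase 'b': 1 ⇒ 2;  out=∅∪out(2)=∅
  fail(9) 'daca': from fail(8)=4 chase 'a': 4 ⇒ 5;  out={2}∪out(5)={1,2}
  fail(10) 'dacb': from fail(8)=4 chase 'b': 4→0 ⇒ 16;  out=∅∪out(16)=∅
  fail(14) 'dabd': from fail(13)=2 chase 'd': 2→16 ⇒ 17;  out=∅∪out(17)={5}
  fail(11) 'dacbb': from fail(10)=16 chase 'b': 16→0 ⇒ 16;  out=∅∪out(16)=∅
  fail(15) 'dabdd': from fail(14)=17 chase 'd': 17→6→0 ⇒ 6;  out={4}∪out(6)={4}
  fail(12) 'dacbbb': from fail(11)=16 chase 'b': 16→0 ⇒ 16;  out={3}∪out(16)={3}

Run:
i=0 'b': node 0→16
i=1 'd': node 16→17  ** P5@[0:1]
i=2 'c': node 17→4 (fail-walked)
i=3 'a': node 4→5  ** P1@[2:3]
i=4 'a': node 5→1 (fail-walked)
i=5 'b': node 1→2
i=6 'a': node 2→3  ** P0@[4:6]
i=7 'c': node 3→4 (fail-walked)
i=8 'a': node 4→5  ** P1@[7:8]
i=9 'b': node 5→2 (fail-walked)
i=10 'a': node 2→3  ** P0@[8:10]
i=11 'c': node 3→4 (fail-walked)
i=12 'a': node 4→5  ** P1@[11:12]
i=13 'd': node 5→6 (fail-walked)
i=14 'a': node 6→7
i=15 'c': node 7→8
i=16 'b': node 8→10
i=17 'b': node 10→11
i=18 'b': node 11→12  ** P3@[13:18]
i=19 'a': node 12→1 (fail-walked)
i=20 'b': node 1→2
i=21 'a': node 2→3  ** P0@[19:21]
i=22 'b': node 3→2 (fail-walked)
i=23 'a': node 2→3  ** P0@[21:23]
i=24 'b': node 3→2 (fail-walked)
i=25 'a': node 2→3  ** P0@[23:25]
i=26 'b': node 3→2 (fail-walked)
i=27 'a': node 2→3  ** P0@[25:27]
i=28 'c': node 3→4 (fail-walked)
i=29 'c': node 4→4 (fail-walked)
i=30 'a': node 4→5  ** P1@[29:30]
i=31 'd': node 5→6 (fail-walked)
i=32 'a': node 6→7
i=33 'c': node 7→8
i=34 'b': node 8→10
i=35 'b': node 10→11
i=36 'b': node 11→12  ** P3@[31:36]
i=37 'd': node 12→17 (fail-walked)  ** P5@[36:37]
i=38 'd': node 17→6 (fail-walked)
i=39 'a': node 6→7
i=40 'b': node 7→13
i=41 'd': node 13→14  ** P5@[40:41]
i=42 'd': node 14→15  ** P4@[38:42]
i=43 'b': node 15→16 (fail-walked)
i=44 'a': node 16→1 (fail-walked)
i=45 'a': node 1→1 (fail-walked)
i=46 'b': node 1→2
i=47 'd': node 2→17 (fail-walked)  ** P5@[46:47]
i=48 'a': node 17→7 (fail-walked)

All matches (sorted): [[1,5],[3,1],[6,0],[8,1],[10,0],[12,1],[18,3],[21,0],[23,0],[25,0],[27,0],[30,1],[36,3],[37,5],[41,5],[42,4],[47,5]]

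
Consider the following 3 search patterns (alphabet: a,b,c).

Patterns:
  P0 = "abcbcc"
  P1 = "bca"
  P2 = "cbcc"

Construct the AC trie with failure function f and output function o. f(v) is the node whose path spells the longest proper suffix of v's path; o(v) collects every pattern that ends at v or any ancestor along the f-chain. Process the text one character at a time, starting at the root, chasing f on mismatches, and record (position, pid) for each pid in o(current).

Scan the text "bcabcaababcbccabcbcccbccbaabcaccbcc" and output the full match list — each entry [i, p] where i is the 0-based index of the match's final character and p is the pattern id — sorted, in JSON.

Build automaton:
Trie (insert patterns):
  n0 'ε': a→1 b→7 c→10
  n1 'a': b→2
  n2 'ab': c→3
  n3 'abc': b→4
  n4 'abcb': c→5
  n5 'abcbc': c→6
  n6 'abcbcc': ·  ←P0
  n7 'b': c→8
  n8 'bc': a→9
  n9 'bca': ·  ←P1
  n10 'c': b→11
  n11 'cb': c→12
  n12 'cbc': c→13
  n13 'cbcc': ·  ←P2

Failure links (BFS by depth):
  n1('a'): parent n0 fail=0; on 'a' 0 → fail=0;  out ∅∪∅=∅
  n7('b'): parent n0 fail=0; on 'b' 0 → fail=0;  out ∅∪∅=∅
  n10('c'): parent n0 fail=0; on 'c' 0 → fail=0;  out ∅∪∅=∅
  n2('ab'): parent n1 fail=0; on 'b' 0 → fail=7;  out ∅∪∅=∅
  n8('bc'): parent n7 fail=0; on 'c' 0 → fail=10;  out ∅∪∅=∅
  n11('cb'): parent n10 fail=0; on 'b' 0 → fail=7;  out ∅∪∅=∅
  n3('abc'): parent n2 fail=7; on 'c' 7 → fail=8;  out ∅∪∅=∅
  n9('bca'): parent n8 fail=10; on 'a' 10→0 → fail=1;  out {1}∪∅={1}
  n12('cbc'): parent n11 fail=7; on 'c' 7 → fail=8;  out ∅∪∅=∅
  n4('abcb'): parent n3 fail=8; on 'b' 8→10 → fail=11;  out ∅∪∅=∅
  n13('cbcc'): parent n12 fail=8; on 'c' 8→10→0 → fail=10;  out {2}∪∅={2}
  n5('abcbc'): parent n4 fail=11; on 'c' 11 → fail=12;  out ∅∪∅=∅
  n6('abcbcc'): parent n5 fail=12; on 'c' 12 → fail=13;  out {0}∪{2}={0,2}

Scan:
pos 0 'b': at 7
pos 1 'c': at 8
pos 2 'a': at 9  → match P1@[0:2]
pos 3 'b': at 2 ·f
pos 4 'c': at 3
pos 5 'a': at 9 ·f  → match P1@[3:5]
pos 6 'a': at 1 ·f
pos 7 'b': at 2
pos 8 'a': at 1 ·f
pos 9 'b': at 2
pos 10 'c': at 3
pos 11 'b': at 4
pos 12 'c': at 5
pos 13 'c': at 6  → match P0@[8:13],P2@[10:13]
pos 14 'a': at 1 ·f
pos 15 'b': at 2
pos 16 'c': at 3
pos 17 'b': at 4
pos 18 'c': at 5
pos 19 'c': at 6  → match P0@[14:19],P2@[16:19]
pos 20 'c': at 10 ·f
pos 21 'b': at 11
pos 22 'c': at 12
pos 23 'c': at 13  → match P2@[20:23]
pos 24 'b': at 11 ·f
pos 25 'a': at 1 ·f
pos 26 'a': at 1 ·f
pos 27 'b': at 2
pos 28 'c': at 3
pos 29 'a': at 9 ·f  → match P1@[27:29]
pos 30 'c': at 10 ·f
pos 31 'c': at 10 ·f
pos 32 'b': at 11
pos 33 'c': at 12
pos 34 'c': at 13  → match P2@[31:34]

All matches (sorted): [[2,1],[5,1],[13,0],[13,2],[19,0],[19,2],[23,2],[29,1],[34,2]]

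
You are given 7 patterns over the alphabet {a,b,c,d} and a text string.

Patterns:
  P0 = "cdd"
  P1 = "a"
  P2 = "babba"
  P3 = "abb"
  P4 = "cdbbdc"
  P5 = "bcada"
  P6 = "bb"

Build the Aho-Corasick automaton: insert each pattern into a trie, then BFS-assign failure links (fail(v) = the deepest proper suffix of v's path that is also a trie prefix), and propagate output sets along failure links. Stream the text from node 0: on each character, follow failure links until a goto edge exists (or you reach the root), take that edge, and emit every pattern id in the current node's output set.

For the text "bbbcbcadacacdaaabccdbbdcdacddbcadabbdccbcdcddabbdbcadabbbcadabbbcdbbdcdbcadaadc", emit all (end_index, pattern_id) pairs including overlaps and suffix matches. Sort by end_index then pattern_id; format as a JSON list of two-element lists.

Build automaton:
Trie nodes:
  0='ε' goto a→4 b→5 c→1
  1='c' goto d→2
  2='cd' goto b→12 d→3
  3='cdd' goto ·  ←P0
  4='a' goto b→10  ←P1
  5='b' goto a→6 b→20 c→16
  6='ba' goto b→7
  7='bab' goto b→8
  8='babb' goto a→9
  9='babba' goto ·  ←P2
  10='ab' goto b→11
  11='abb' goto ·  ←P3
  12='cdb' goto b→13
  13='cdbb' goto d→14
  14='cdbbd' goto c→15
  15='cdbbdc' goto ·  ←P4
  16='bc' goto a→17
  17='bca' goto d→18
  18='bcad' goto a→19
  19='bcada' goto ·  ←P5
  20='bb' goto ·  ←P6

BFS fail/out derivation:
  n1('c'): parent n0 fail=0; on 'c' 0 → fail=0;  out ∅∪∅=∅
  n4('a'): parent n0 fail=0; on 'a' 0 → fail=0;  out {1}∪∅={1}
  n5('b'): parent n0 fail=0; on 'b' 0 → fail=0;  out ∅∪∅=∅
  n2('cd'): parent n1 fail=0; on 'd' 0 → fail=0;  out ∅∪∅=∅
  n6('ba'): parent n5 fail=0; on 'a' 0 → fail=4;  out ∅∪{1}={1}
  n10('ab'): parent n4 fail=0; on 'b' 0 → fail=5;  out ∅∪∅=∅
  n16('bc'): parent n5 fail=0; on 'c' 0 → fail=1;  out ∅∪∅=∅
  n20('bb'): parent n5 fail=0; on 'b' 0 → fail=5;  out {6}∪∅={6}
  n3('cdd'): parent n2 fail=0; on 'd' 0 → fail=0;  out {0}∪∅={0}
  n7('bab'): parent n6 fail=4; on 'b' 4 → fail=10;  out ∅∪∅=∅
  n11('abb'): parent n10 fail=5; on 'b' 5 → fail=20;  out {3}∪{6}={3,6}
  n12('cdb'): parent n2 fail=0; on 'b' 0 → fail=5;  out ∅∪∅=∅
  n17('bca'): parent n16 fail=1; on 'a' 1→0 → fail=4;  out ∅∪{1}={1}
  n8('babb'): parent n7 fail=10; on 'b' 10 → fail=11;  out ∅∪{3,6}={3,6}
  n13('cdbb'): parent n12 fail=5; on 'b' 5 → fail=20;  out ∅∪{6}={6}
  n18('bcad'): parent n17 fail=4; on 'd' 4→0 → fail=0;  out ∅∪∅=∅
  n9('babba'): parent n8 fail=11; on 'a' 11→20→5 → fail=6;  out {2}∪{1}={1,2}
  n14('cdbbd'): parent n13 fail=20; on 'd' 20→5→0 → fail=0;  out ∅∪∅=∅
  n19('bcada'): parent n18 fail=0; on 'a' 0 → fail=4;  out {5}∪{1}={1,5}
  n15('cdbbdc'): parent n14 fail=0; on 'c' 0 → fail=1;  out {4}∪∅={4}

Scan:
i=0 'b': node 0→5
i=1 'b': node 5→20  ** P6@[0:1]
i=2 'b': node 20→20 (fail-walked)  ** P6@[1:2]
i=3 'c': node 20→16 (fail-walked)
i=4 'b': node 16→5 (fail-walked)
i=5 'c': node 5→16
i=6 'a': node 16→17  ** P1@[6:6]
i=7 'd': node 17→18
i=8 'a': node 18→19  ** P1@[8:8],P5@[4:8]
i=9 'c': node 19→1 (fail-walked)
i=10 'a': node 1→4 (fail-walked)  ** P1@[10:10]
i=11 'c': node 4→1 (fail-walked)
i=12 'd': node 1→2
i=13 'a': node 2→4 (fail-walked)  ** P1@[13:13]
i=14 'a': node 4→4 (fail-walked)  ** P1@[14:14]
i=15 'a': node 4→4 (fail-walked)  ** P1@[15:15]
i=16 'b': node 4→10
i=17 'c': node 10→16 (fail-walked)
i=18 'c': node 16→1 (fail-walked)
i=19 'd': node 1→2
i=20 'b': node 2→12
i=21 'b': node 12→13  ** P6@[20:21]
i=22 'd': node 13→14
i=23 'c': node 14→15  ** P4@[18:23]
i=24 'd': node 15→2 (fail-walked)
i=25 'a': node 2→4 (fail-walked)  ** P1@[25:25]
i=26 'c': node 4→1 (fail-walked)
i=27 'd': node 1→2
i=28 'd': node 2→3  ** P0@[26:28]
i=29 'b': node 3→5 (fail-walked)
i=30 'c': node 5→16
i=31 'a': node 16→17  ** P1@[31:31]
i=32 'd': node 17→18
i=33 'a': node 18→19  ** P1@[33:33],P5@[29:33]
i=34 'b': node 19→10 (fail-walked)
i=35 'b': node 10→11  ** P3@[33:35],P6@[34:35]
i=36 'd': node 11→0 (fail-walked)
i=37 'c': node 0→1
i=38 'c': node 1→1 (fail-walked)
i=39 'b': node 1→5 (fail-walked)
i=40 'c': node 5→16
i=41 'd': node 16→2 (fail-walked)
i=42 'c': node 2→1 (fail-walked)
i=43 'd': node 1→2
i=44 'd': node 2→3  ** P0@[42:44]
i=45 'a': node 3→4 (fail-walked)  ** P1@[45:45]
i=46 'b': node 4→10
i=47 'b': node 10→11  ** P3@[45:47],P6@[46:47]
i=48 'd': node 11→0 (fail-walked)
i=49 'b': node 0→5
i=50 'c': node 5→16
i=51 'a': node 16→17  ** P1@[51:51]
i=52 'd': node 17→18
i=53 'a': node 18→19  ** P1@[53:53],P5@[49:53]
i=54 'b': node 19→10 (fail-walked)
i=55 'b': node 10→11  ** P3@[53:55],P6@[54:55]
i=56 'b': node 11→20 (fail-walked)  ** P6@[55:56]
i=57 'c': node 20→16 (fail-walked)
i=58 'a': node 16→17  ** P1@[58:58]
i=59 'd': node 17→18
i=60 'a': node 18→19  ** P1@[60:60],P5@[56:60]
i=61 'b': node 19→10 (fail-walked)
i=62 'b': node 10→11  ** P3@[60:62],P6@[61:62]
i=63 'b': node 11→20 (fail-walked)  ** P6@[62:63]
i=64 'c': node 20→16 (fail-walked)
i=65 'd': node 16→2 (fail-walked)
i=66 'b': node 2→12
i=67 'b': node 12→13  ** P6@[66:67]
i=68 'd': node 13→14
i=69 'c': node 14→15  ** P4@[64:69]
i=70 'd': node 15→2 (fail-walked)
i=71 'b': node 2→12
i=72 'c': node 12→16 (fail-walked)
i=73 'a': node 16→17  ** P1@[73:73]
i=74 'd': node 17→18
i=75 'a': node 18→19  ** P1@[75:75],P5@[71:75]
i=76 'a': node 19→4 (fail-walked)  ** P1@[76:76]
i=77 'd': node 4→0 (fail-walked)
i=78 'c': node 0→1

All matches (sorted): [[1,6],[2,6],[6,1],[8,1],[8,5],[10,1],[13,1],[14,1],[15,1],[21,6],[23,4],[25,1],[28,0],[31,1],[33,1],[33,5],[35,3],[35,6],[44,0],[45,1],[47,3],[47,6],[51,1],[53,1],[53,5],[55,3],[55,6],[56,6],[58,1],[60,1],[60,5],[62,3],[62,6],[63,6],[67,6],[69,4],[73,1],[75,1],[75,5],[76,1]]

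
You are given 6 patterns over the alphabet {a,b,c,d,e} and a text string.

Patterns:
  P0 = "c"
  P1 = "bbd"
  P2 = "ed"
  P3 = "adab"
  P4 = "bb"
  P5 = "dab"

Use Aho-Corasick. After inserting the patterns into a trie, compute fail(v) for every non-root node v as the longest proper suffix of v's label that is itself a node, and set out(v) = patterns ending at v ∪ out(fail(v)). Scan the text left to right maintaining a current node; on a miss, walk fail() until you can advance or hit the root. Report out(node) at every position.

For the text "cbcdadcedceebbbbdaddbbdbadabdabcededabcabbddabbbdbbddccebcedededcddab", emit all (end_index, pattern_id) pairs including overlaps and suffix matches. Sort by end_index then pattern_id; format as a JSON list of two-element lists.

Build automaton:
Trie nodes:
  0='ε' goto a→7 b→2 c→1 d→11 e→5
  1='c' goto ·  ←P0
  2='b' goto b→3
  3='bb' goto d→4  ←P4
  4='bbd' goto ·  ←P1
  5='e' goto d→6
  6='ed' goto ·  ←P2
  7='a' goto d→8
  8='ad' goto a→9
  9='ada' goto b→10
  10='adab' goto ·  ←P3
  11='d' goto a→12
  12='da' goto b→13
  13='dab' goto ·  ←P5

Failure links (BFS by depth):
  n1('c'): parent n0 fail=0; on 'c' 0 → fail=0;  out {0}∪∅={0}
  n2('b'): parent n0 fail=0; on 'b' 0 → fail=0;  out ∅∪∅=∅
  n5('e'): parent n0 fail=0; on 'e' 0 → fail=0;  out ∅∪∅=∅
  n7('a'): parent n0 fail=0; on 'a' 0 → fail=0;  out ∅∪∅=∅
  n11('d'): parent n0 fail=0; on 'd' 0 → fail=0;  out ∅∪∅=∅
  n3('bb'): parent n2 fail=0; on 'b' 0 → fail=2;  out {4}∪∅={4}
  n6('ed'): parent n5 fail=0; on 'd' 0 → fail=11;  out {2}∪∅={2}
  n8('ad'): parent n7 fail=0; on 'd' 0 → fail=11;  out ∅∪∅=∅
  n12('da'): parent n11 fail=0; on 'a' 0 → fail=7;  out ∅∪∅=∅
  n4('bbd'): parent n3 fail=2; on 'd' 2→0 → fail=11;  out {1}∪∅={1}
  n9('ada'): parent n8 fail=11; on 'a' 11 → fail=12;  out ∅∪∅=∅
  n13('dab'): parent n12 fail=7; on 'b' 7→0 → fail=2;  out {5}∪∅={5}
  n10('adab'): parent n9 fail=12; on 'b' 12 → fail=13;  out {3}∪{5}={3,5}

Run:
[0] read 'c'  n0⇒n1  ** P0@[0:0]
[1] read 'b'  n1⇒n2 ·f
[2] read 'c'  n2⇒n1 ·f  ** P0@[2:2]
[3] read 'd'  n1⇒n11 ·f
[4] read 'a'  n11⇒n12
[5] read 'd'  n12⇒n8 ·f
[6] read 'c'  n8⇒n1 ·f  ** P0@[6:6]
[7] read 'e'  n1⇒n5 ·f
[8] read 'd'  n5⇒n6  ** P2@[7:8]
[9] read 'c'  n6⇒n1 ·f  ** P0@[9:9]
[10] read 'e'  n1⇒n5 ·f
[11] read 'e'  n5⇒n5 ·f
[12] read 'b'  n5⇒n2 ·f
[13] read 'b'  n2⇒n3  ** P4@[12:13]
[14] read 'b'  n3⇒n3 ·f  ** P4@[13:14]
[15] read 'b'  n3⇒n3 ·f  ** P4@[14:15]
[16] read 'd'  n3⇒n4  ** P1@[14:16]
[17] read 'a'  n4⇒n12 ·f
[18] read 'd'  n12⇒n8 ·f
[19] read 'd'  n8⇒n11 ·f
[20] read 'b'  n11⇒n2 ·f
[21] read 'b'  n2⇒n3  ** P4@[20:21]
[22] read 'd'  n3⇒n4  ** P1@[20:22]
[23] read 'b'  n4⇒n2 ·f
[24] read 'a'  n2⇒n7 ·f
[25] read 'd'  n7⇒n8
[26] read 'a'  n8⇒n9
[27] read 'b'  n9⇒n10  ** P3@[24:27],P5@[25:27]
[28] read 'd'  n10⇒n11 ·f
[29] read 'a'  n11⇒n12
[30] read 'b'  n12⇒n13  ** P5@[28:30]
[31] read 'c'  n13⇒n1 ·f  ** P0@[31:31]
[32] read 'e'  n1⇒n5 ·f
[33] read 'd'  n5⇒n6  ** P2@[32:33]
[34] read 'e'  n6⇒n5 ·f
[35] read 'd'  n5⇒n6  ** P2@[34:35]
[36] read 'a'  n6⇒n12 ·f
[37] read 'b'  n12⇒n13  ** P5@[35:37]
[38] read 'c'  n13⇒n1 ·f  ** P0@[38:38]
[39] read 'a'  n1⇒n7 ·f
[40] read 'b'  n7⇒n2 ·f
[41] read 'b'  n2⇒n3  ** P4@[40:41]
[42] read 'd'  n3⇒n4  ** P1@[40:42]
[43] read 'd'  n4⇒n11 ·f
[44] read 'a'  n11⇒n12
[45] read 'b'  n12⇒n13  ** P5@[43:45]
[46] read 'b'  n13⇒n3 ·f  ** P4@[45:46]
[47] read 'b'  n3⇒n3 ·f  ** P4@[46:47]
[48] read 'd'  n3⇒n4  ** P1@[46:48]
[49] read 'b'  n4⇒n2 ·f
[50] read 'b'  n2⇒n3  ** P4@[49:50]
[51] read 'd'  n3⇒n4  ** P1@[49:51]
[52] read 'd'  n4⇒n11 ·f
[53] read 'c'  n11⇒n1 ·f  ** P0@[53:53]
[54] read 'c'  n1⇒n1 ·f  ** P0@[54:54]
[55] read 'e'  n1⇒n5 ·f
[56] read 'b'  n5⇒n2 ·f
[57] read 'c'  n2⇒n1 ·f  ** P0@[57:57]
[58] read 'e'  n1⇒n5 ·f
[59] read 'd'  n5⇒n6  ** P2@[58:59]
[60] read 'e'  n6⇒n5 ·f
[61] read 'd'  n5⇒n6  ** P2@[60:61]
[62] read 'e'  n6⇒n5 ·f
[63] read 'd'  n5⇒n6  ** P2@[62:63]
[64] read 'c'  n6⇒n1 ·f  ** P0@[64:64]
[65] read 'd'  n1⇒n11 ·f
[66] read 'd'  n11⇒n11 ·f
[67] read 'a'  n11⇒n12
[68] read 'b'  n12⇒n13  ** P5@[66:68]

Result: [[0,0],[2,0],[6,0],[8,2],[9,0],[13,4],[14,4],[15,4],[16,1],[21,4],[22,1],[27,3],[27,5],[30,5],[31,0],[33,2],[35,2],[37,5],[38,0],[41,4],[42,1],[45,5],[46,4],[47,4],[48,1],[50,4],[51,1],[53,0],[54,0],[57,0],[59,2],[61,2],[63,2],[64,0],[68,5]]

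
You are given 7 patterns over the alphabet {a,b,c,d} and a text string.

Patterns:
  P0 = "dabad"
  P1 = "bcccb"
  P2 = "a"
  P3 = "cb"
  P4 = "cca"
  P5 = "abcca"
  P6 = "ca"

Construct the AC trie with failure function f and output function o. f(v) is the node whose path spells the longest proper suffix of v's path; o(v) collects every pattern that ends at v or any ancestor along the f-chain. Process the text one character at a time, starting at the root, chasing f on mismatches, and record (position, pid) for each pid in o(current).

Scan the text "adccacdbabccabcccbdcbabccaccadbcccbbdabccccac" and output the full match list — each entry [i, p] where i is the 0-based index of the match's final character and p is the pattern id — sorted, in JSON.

Build automaton:
Trie nodes:
  n0 'ε': a→11 b→6 c→12 d→1
  n1 'd': a→2
  n2 'da': b→3
  n3 'dab': a→4
  n4 'daba': d→5
  n5 'dabad': ·  ←P0
  n6 'b': c→7
  n7 'bc': c→8
  n8 'bcc': c→9
  n9 'bccc': b→10
  n10 'bcccb': ·  ←P1
  n11 'a': b→16  ←P2
  n12 'c': a→20 b→13 c→14
  n13 'cb': ·  ←P3
  n14 'cc': a→15
  n15 'cca': ·  ←P4
  n16 'ab': c→17
  n17 'abc': c→18
  n18 'abcc': a→19
  n19 'abcca': ·  ←P5
  n20 'ca': ·  ←P6

Failure links (BFS by depth):
  n1('d'): parent n0 fail=0; on 'd' 0 → fail=0;  out ∅∪∅=∅
  n6('b'): parent n0 fail=0; on 'b' 0 → fail=0;  out ∅∪∅=∅
  n11('a'): parent n0 fail=0; on 'a' 0 → fail=0;  out {2}∪∅={2}
  n12('c'): parent n0 fail=0; on 'c' 0 → fail=0;  out ∅∪∅=∅
  n2('da'): parent n1 fail=0; on 'a' 0 → fail=11;  out ∅∪{2}={2}
  n7('bc'): parent n6 fail=0; on 'c' 0 → fail=12;  out ∅∪∅=∅
  n13('cb'): parent n12 fail=0; on 'b' 0 → fail=6;  out {3}∪∅={3}
  n14('cc'): parent n12 fail=0; on 'c' 0 → fail=12;  out ∅∪∅=∅
  n16('ab'): parent n11 fail=0; on 'b' 0 → fail=6;  out ∅∪∅=∅
  n20('ca'): parent n12 fail=0; on 'a' 0 → fail=11;  out {6}∪{2}={2,6}
  n3('dab'): parent n2 fail=11; on 'b' 11 → fail=16;  out ∅∪∅=∅
  n8('bcc'): parent n7 fail=12; on 'c' 12 → fail=14;  out ∅∪∅=∅
  n15('cca'): parent n14 fail=12; on 'a' 12 → fail=20;  out {4}∪{2,6}={2,4,6}
  n17('abc'): parent n16 fail=6; on 'c' 6 → fail=7;  out ∅∪∅=∅
  n4('daba'): parent n3 fail=16; on 'a' 16→6→0 → fail=11;  out ∅∪{2}={2}
  n9('bccc'): parent n8 fail=14; on 'c' 14→12 → fail=14;  out ∅∪∅=∅
  n18('abcc'): parent n17 fail=7; on 'c' 7 → fail=8;  out ∅∪∅=∅
  n5('dabad'): parent n4 fail=11; on 'd' 11→0 → fail=1;  out {0}∪∅={0}
  n10('bcccb'): parent n9 fail=14; on 'b' 14→12 → fail=13;  out {1}∪{3}={1,3}
  n19('abcca'): parent n18 fail=8; on 'a' 8→14 → fail=15;  out {5}∪{2,4,6}={2,4,5,6}

Scan:
[0] read 'a'  n0⇒n11  → match P2@[0:0]
[1] read 'd'  n11⇒n1 ·f
[2] read 'c'  n1⇒n12 ·f
[3] read 'c'  n12⇒n14
[4] read 'a'  n14⇒n15  → match P2@[4:4],P4@[2:4],P6@[3:4]
[5] read 'c'  n15⇒n12 ·f
[6] read 'd'  n12⇒n1 ·f
[7] read 'b'  n1⇒n6 ·f
[8] read 'a'  n6⇒n11 ·f  → match P2@[8:8]
[9] read 'b'  n11⇒n16
[10] read 'c'  n16⇒n17
[11] read 'c'  n17⇒n18
[12] read 'a'  n18⇒n19  → match P2@[12:12],P4@[10:12],P5@[8:12],P6@[11:12]
[13] read 'b'  n19⇒n16 ·f
[14] read 'c'  n16⇒n17
[15] read 'c'  n17⇒n18
[16] read 'c'  n18⇒n9 ·f
[17] read 'b'  n9⇒n10  → match P1@[13:17],P3@[16:17]
[18] read 'd'  n10⇒n1 ·f
[19] read 'c'  n1⇒n12 ·f
[20] read 'b'  n12⇒n13  → match P3@[19:20]
[21] read 'a'  n13⇒n11 ·f  → match P2@[21:21]
[22] read 'b'  n11⇒n16
[23] read 'c'  n16⇒n17
[24] read 'c'  n17⇒n18
[25] read 'a'  n18⇒n19  → match P2@[25:25],P4@[23:25],P5@[21:25],P6@[24:25]
[26] read 'c'  n19⇒n12 ·f
[27] read 'c'  n12⇒n14
[28] read 'a'  n14⇒n15  → match P2@[28:28],P4@[26:28],P6@[27:28]
[29] read 'd'  n15⇒n1 ·f
[30] read 'b'  n1⇒n6 ·f
[31] read 'c'  n6⇒n7
[32] read 'c'  n7⇒n8
[33] read 'c'  n8⇒n9
[34] read 'b'  n9⇒n10  → match P1@[30:34],P3@[33:34]
[35] read 'b'  n10⇒n6 ·f
[36] read 'd'  n6⇒n1 ·f
[37] read 'a'  n1⇒n2  → match P2@[37:37]
[38] read 'b'  n2⇒n3
[39] read 'c'  n3⇒n17 ·f
[40] read 'c'  n17⇒n18
[41] read 'c'  n18⇒n9 ·f
[42] read 'c'  n9⇒n14 ·f
[43] read 'a'  n14⇒n15  → match P2@[43:43],P4@[41:43],P6@[42:43]
[44] read 'c'  n15⇒n12 ·f

All matches (sorted): [[0,2],[4,2],[4,4],[4,6],[8,2],[12,2],[12,4],[12,5],[12,6],[17,1],[17,3],[20,3],[21,2],[25,2],[25,4],[25,5],[25,6],[28,2],[28,4],[28,6],[34,1],[34,3],[37,2],[43,2],[43,4],[43,6]]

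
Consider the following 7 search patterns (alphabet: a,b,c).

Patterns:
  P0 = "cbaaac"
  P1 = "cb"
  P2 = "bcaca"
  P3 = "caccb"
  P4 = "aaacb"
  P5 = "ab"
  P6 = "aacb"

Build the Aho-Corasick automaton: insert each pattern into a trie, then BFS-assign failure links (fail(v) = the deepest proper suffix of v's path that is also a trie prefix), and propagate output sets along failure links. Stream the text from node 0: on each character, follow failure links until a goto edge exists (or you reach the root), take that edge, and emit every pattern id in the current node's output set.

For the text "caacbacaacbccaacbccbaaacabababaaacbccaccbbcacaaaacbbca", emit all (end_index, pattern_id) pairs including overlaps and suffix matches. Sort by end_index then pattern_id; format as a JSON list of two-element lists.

Build automaton:
Trie nodes:
  0='ε' goto a→16 b→7 c→1
  1='c' goto a→12 b→2
  2='cb' goto a→3  ←P1
  3='cba' goto a→4
  4='cbaa' goto a→5
  5='cbaaa' goto c→6
  6='cbaaac' goto ·  ←P0
  7='b' goto c→8
  8='bc' goto a→9
  9='bca' goto c→10
  10='bcac' goto a→11
  11='bcaca' goto ·  ←P2
  12='ca' goto c→13
  13='cac' goto c→14
  14='cacc' goto b→15
  15='caccb' goto ·  ←P3
  16='a' goto a→17 b→21
  17='aa' goto a→18 c→22
  18='aaa' goto c→19
  19='aaac' goto b→20
  20='aaacb' goto ·  ←P4
  21='ab' goto ·  ←P5
  22='aac' goto b→23
  23='aacb' goto ·  ←P6

BFS fail/out derivation:
  n1('c'): parent n0 fail=0; on 'c' 0 → fail=0;  out ∅∪∅=∅
  n7('b'): parent n0 fail=0; on 'b' 0 → fail=0;  out ∅∪∅=∅
  n16('a'): parent n0 fail=0; on 'a' 0 → fail=0;  out ∅∪∅=∅
  n2('cb'): parent n1 fail=0; on 'b' 0 → fail=7;  out {1}∪∅={1}
  n8('bc'): parent n7 fail=0; on 'c' 0 → fail=1;  out ∅∪∅=∅
  n12('ca'): parent n1 fail=0; on 'a' 0 → fail=16;  out ∅∪∅=∅
  n17('aa'): parent n16 fail=0; on 'a' 0 → fail=16;  out ∅∪∅=∅
  n21('ab'): parent n16 fail=0; on 'b' 0 → fail=7;  out {5}∪∅={5}
  n3('cba'): parent n2 fail=7; on 'a' 7→0 → fail=16;  out ∅∪∅=∅
  n9('bca'): parent n8 fail=1; on 'a' 1 → fail=12;  out ∅∪∅=∅
  n13('cac'): parent n12 fail=16; on 'c' 16→0 → fail=1;  out ∅∪∅=∅
  n18('aaa'): parent n17 fail=16; on 'a' 16 → fail=17;  out ∅∪∅=∅
  n22('aac'): parent n17 fail=16; on 'c' 16→0 → fail=1;  out ∅∪∅=∅
  n4('cbaa'): parent n3 fail=16; on 'a' 16 → fail=17;  out ∅∪∅=∅
  n10('bcac'): parent n9 fail=12; on 'c' 12 → fail=13;  out ∅∪∅=∅
  n14('cacc'): parent n13 fail=1; on 'c' 1→0 → fail=1;  out ∅∪∅=∅
  n19('aaac'): parent n18 fail=17; on 'c' 17 → fail=22;  out ∅∪∅=∅
  n23('aacb'): parent n22 fail=1; on 'b' 1 → fail=2;  out {6}∪{1}={1,6}
  n5('cbaaa'): parent n4 fail=17; on 'a' 17 → fail=18;  out ∅∪∅=∅
  n11('bcaca'): parent n10 fail=13; on 'a' 13→1 → fail=12;  out {2}∪∅={2}
  n15('caccb'): parent n14 fail=1; on 'b' 1 → fail=2;  out {3}∪{1}={1,3}
  n20('aaacb'): parent n19 fail=22; on 'b' 22 → fail=23;  out {4}∪{1,6}={1,4,6}
  n6('cbaaac'): parent n5 fail=18; on 'c' 18 → fail=19;  out {0}∪∅={0}

Text stream:
i=0 'c': node 0→1
i=1 'a': node 1→12
i=2 'a': node 12→17 (fail-walked)
i=3 'c': node 17→22
i=4 'b': node 22→23  emit P1@[3:4],P6@[1:4]
i=5 'a': node 23→3 (fail-walked)
i=6 'c': node 3→1 (fail-walked)
i=7 'a': node 1→12
i=8 'a': node 12→17 (fail-walked)
i=9 'c': node 17→22
i=10 'b': node 22→23  emit P1@[9:10],P6@[7:10]
i=11 'c': node 23→8 (fail-walked)
i=12 'c': node 8→1 (fail-walked)
i=13 'a': node 1→12
i=14 'a': node 12→17 (fail-walked)
i=15 'c': node 17→22
i=16 'b': node 22→23  emit P1@[15:16],P6@[13:16]
i=17 'c': node 23→8 (fail-walked)
i=18 'c': node 8→1 (fail-walked)
i=19 'b': node 1→2  emit P1@[18:19]
i=20 'a': node 2→3
i=21 'a': node 3→4
i=22 'a': node 4→5
i=23 'c': node 5→6  emit P0@[18:23]
i=24 'a': node 6→12 (fail-walked)
i=25 'b': node 12→21 (fail-walked)  emit P5@[24:25]
i=26 'a': node 21→16 (fail-walked)
i=27 'b': node 16→21  emit P5@[26:27]
i=28 'a': node 21→16 (fail-walked)
i=29 'b': node 16→21  emit P5@[28:29]
i=30 'a': node 21→16 (fail-walked)
i=31 'a': node 16→17
i=32 'a': node 17→18
i=33 'c': node 18→19
i=34 'b': node 19→20  emit P1@[33:34],P4@[30:34],P6@[31:34]
i=35 'c': node 20→8 (fail-walked)
i=36 'c': node 8→1 (fail-walked)
i=37 'a': node 1→12
i=38 'c': node 12→13
i=39 'c': node 13→14
i=40 'b': node 14→15  emit P1@[39:40],P3@[36:40]
i=41 'b': node 15→7 (fail-walked)
i=42 'c': node 7→8
i=43 'a': node 8→9
i=44 'c': node 9→10
i=45 'a': node 10→11  emit P2@[41:45]
i=46 'a': node 11→17 (fail-walked)
i=47 'a': node 17→18
i=48 'a': node 18→18 (fail-walked)
i=49 'c': node 18→19
i=50 'b': node 19→20  emit P1@[49:50],P4@[46:50],P6@[47:50]
i=51 'b': node 20→7 (fail-walked)
i=52 'c': node 7→8
i=53 'a': node 8→9

Result: [[4,1],[4,6],[10,1],[10,6],[16,1],[16,6],[19,1],[23,0],[25,5],[27,5],[29,5],[34,1],[34,4],[34,6],[40,1],[40,3],[45,2],[50,1],[50,4],[50,6]]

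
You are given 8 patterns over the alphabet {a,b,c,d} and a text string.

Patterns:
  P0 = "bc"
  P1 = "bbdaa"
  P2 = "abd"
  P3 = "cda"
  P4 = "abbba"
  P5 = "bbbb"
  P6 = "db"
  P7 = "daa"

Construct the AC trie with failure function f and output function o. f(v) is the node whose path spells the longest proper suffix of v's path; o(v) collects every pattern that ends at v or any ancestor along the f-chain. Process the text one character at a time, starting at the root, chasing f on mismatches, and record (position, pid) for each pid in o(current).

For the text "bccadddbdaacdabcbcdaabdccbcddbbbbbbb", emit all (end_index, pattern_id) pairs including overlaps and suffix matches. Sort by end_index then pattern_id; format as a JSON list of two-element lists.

Build:
Trie (insert patterns):
  n0 'ε': a→7 b→1 c→10 d→18
  n1 'b': b→3 c→2
  n2 'bc': ·  [P0 ends]
  n3 'bb': b→16 d→4
  n4 'bbd': a→5
  n5 'bbda': a→6
  n6 'bbdaa': ·  [P1 ends]
  n7 'a': b→8
  n8 'ab': b→13 d→9
  n9 'abd': ·  [P2 ends]
  n10 'c': d→11
  n11 'cd': a→12
  n12 'cda': ·  [P3 ends]
  n13 'abb': b→14
  n14 'abbb': a→15
  n15 'abbba': ·  [P4 ends]
  n16 'bbb': b→17
  n17 'bbbb': ·  [P5 ends]
  n18 'd': a→20 b→19
  n19 'db': ·  [P6 ends]
  n20 'da': a→21
  n21 'daa': ·  [P7 ends]

BFS fail/out derivation:
  n1('b'): parent n0 fail=0; on 'b' 0 → fail=0;  out ∅∪∅=∅
  n7('a'): parent n0 fail=0; on 'a' 0 → fail=0;  out ∅∪∅=∅
  n10('c'): parent n0 fail=0; on 'c' 0 → fail=0;  out ∅∪∅=∅
  n18('d'): parent n0 fail=0; on 'd' 0 → fail=0;  out ∅∪∅=∅
  n2('bc'): parent n1 fail=0; on 'c' 0 → fail=10;  out {0}∪∅={0}
  n3('bb'): parent n1 fail=0; on 'b' 0 → fail=1;  out ∅∪∅=∅
  n8('ab'): parent n7 fail=0; on 'b' 0 → fail=1;  out ∅∪∅=∅
  n11('cd'): parent n10 fail=0; on 'd' 0 → fail=18;  out ∅∪∅=∅
  n19('db'): parent n18 fail=0; on 'b' 0 → fail=1;  out {6}∪∅={6}
  n20('da'): parent n18 fail=0; on 'a' 0 → fail=7;  out ∅∪∅=∅
  n4('bbd'): parent n3 fail=1; on 'd' 1→0 → fail=18;  out ∅∪∅=∅
  n9('abd'): parent n8 fail=1; on 'd' 1→0 → fail=18;  out {2}∪∅={2}
  n12('cda'): parent n11 fail=18; on 'a' 18 → fail=20;  out {3}∪∅={3}
  n13('abb'): parent n8 fail=1; on 'b' 1 → fail=3;  out ∅∪∅=∅
  n16('bbb'): parent n3 fail=1; on 'b' 1 → fail=3;  out ∅∪∅=∅
  n21('daa'): parent n20 fail=7; on 'a' 7→0 → fail=7;  out {7}∪∅={7}
  n5('bbda'): parent n4 fail=18; on 'a' 18 → fail=20;  out ∅∪∅=∅
  n14('abbb'): parent n13 fail=3; on 'b' 3 → fail=16;  out ∅∪∅=∅
  n17('bbbb'): parent n16 fail=3; on 'b' 3 → fail=16;  out {5}∪∅={5}
  n6('bbdaa'): parent n5 fail=20; on 'a' 20 → fail=21;  out {1}∪{7}={1,7}
  n15('abbba'): parent n14 fail=16; on 'a' 16→3→1→0 → fail=7;  out {4}∪∅={4}

Scan:
[0] read 'b'  n0⇒n1
[1] read 'c'  n1⇒n2  ** P0@[0:1]
[2] read 'c'  n2⇒n10 ·f
[3] read 'a'  n10⇒n7 ·f
[4] read 'd'  n7⇒n18 ·f
[5] read 'd'  n18⇒n18 ·f
[6] read 'd'  n18⇒n18 ·f
[7] read 'b'  n18⇒n19  ** P6@[6:7]
[8] read 'd'  n19⇒n18 ·f
[9] read 'a'  n18⇒n20
[10] read 'a'  n20⇒n21  ** P7@[8:10]
[11] read 'c'  n21⇒n10 ·f
[12] read 'd'  n10⇒n11
[13] read 'a'  n11⇒n12  ** P3@[11:13]
[14] read 'b'  n12⇒n8 ·f
[15] read 'c'  n8⇒n2 ·f  ** P0@[14:15]
[16] read 'b'  n2⇒n1 ·f
[17] read 'c'  n1⇒n2  ** P0@[16:17]
[18] read 'd'  n2⇒n11 ·f
[19] read 'a'  n11⇒n12  ** P3@[17:19]
[20] read 'a'  n12⇒n21 ·f  ** P7@[18:20]
[21] read 'b'  n21⇒n8 ·f
[22] read 'd'  n8⇒n9  ** P2@[20:22]
[23] read 'c'  n9⇒n10 ·f
[24] read 'c'  n10⇒n10 ·f
[25] read 'b'  n10⇒n1 ·f
[26] read 'c'  n1⇒n2  ** P0@[25:26]
[27] read 'd'  n2⇒n11 ·f
[28] read 'd'  n11⇒n18 ·f
[29] read 'b'  n18⇒n19  ** P6@[28:29]
[30] read 'b'  n19⇒n3 ·f
[31] read 'b'  n3⇒n16
[32] read 'b'  n16⇒n17  ** P5@[29:32]
[33] read 'b'  n17⇒n17 ·f  ** P5@[30:33]
[34] read 'b'  n17⇒n17 ·f  ** P5@[31:34]
[35] read 'b'  n17⇒n17 ·f  ** P5@[32:35]

Matches: [[1,0],[7,6],[10,7],[13,3],[15,0],[17,0],[19,3],[20,7],[22,2],[26,0],[29,6],[32,5],[33,5],[34,5],[35,5]]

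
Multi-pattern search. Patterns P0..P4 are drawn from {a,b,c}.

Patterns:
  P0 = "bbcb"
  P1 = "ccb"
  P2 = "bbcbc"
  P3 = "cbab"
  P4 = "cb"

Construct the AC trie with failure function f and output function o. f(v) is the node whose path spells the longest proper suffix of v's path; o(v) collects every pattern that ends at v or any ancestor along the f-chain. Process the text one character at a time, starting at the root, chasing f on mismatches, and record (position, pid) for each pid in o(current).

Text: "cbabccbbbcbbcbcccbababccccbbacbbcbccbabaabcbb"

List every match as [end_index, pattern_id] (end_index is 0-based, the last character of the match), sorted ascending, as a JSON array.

Construct AC machine:
Trie (insert patterns):
  0='ε' goto b→1 c→5
  1='b' goto b→2
  2='bb' goto c→3
  3='bbc' goto b→4
  4='bbcb' goto c→8  ←P0
  5='c' goto b→9 c→6
  6='cc' goto b→7
  7='ccb' goto ·  ←P1
  8='bbcbc' goto ·  ←P2
  9='cb' goto a→10  ←P4
  10='cba' goto b→11
  11='cbab' goto ·  ←P3

Failure links (BFS by depth):
  fail(1) 'b': from fail(0)=0 chase 'b': 0 ⇒ 0;  out=∅∪out(0)=∅
  fail(5) 'c': from fail(0)=0 chase 'c': 0 ⇒ 0;  out=∅∪out(0)=∅
  fail(2) 'bb': from fail(1)=0 chase 'b': 0 ⇒ 1;  out=∅∪out(1)=∅
  fail(6) 'cc': from fail(5)=0 chase 'c': 0 ⇒ 5;  out=∅∪out(5)=∅
  fail(9) 'cb': from fail(5)=0 chase 'b': 0 ⇒ 1;  out={4}∪out(1)={4}
  fail(3) 'bbc': from fail(2)=1 chase 'c': 1→0 ⇒ 5;  out=∅∪out(5)=∅
  fail(7) 'ccb': from fail(6)=5 chase 'b': 5 ⇒ 9;  out={1}∪out(9)={1,4}
  fail(10) 'cba': from fail(9)=1 chase 'a': 1→0 ⇒ 0;  out=∅∪out(0)=∅
  fail(4) 'bbcb': from fail(3)=5 chase 'b': 5 ⇒ 9;  out={0}∪out(9)={0,4}
  fail(11) 'cbab': from fail(10)=0 chase 'b': 0 ⇒ 1;  out={3}∪out(1)={3}
  fail(8) 'bbcbc': from fail(4)=9 chase 'c': 9→1→0 ⇒ 5;  out={2}∪out(5)={2}

Text stream:
i=0 'c': node 0→5
i=1 'b': node 5→9  emit P4@[0:1]
i=2 'a': node 9→10
i=3 'b': node 10→11  emit P3@[0:3]
i=4 'c': node 11→5 (via fail)
i=5 'c': node 5→6
i=6 'b': node 6→7  emit P1@[4:6],P4@[5:6]
i=7 'b': node 7→2 (via fail)
i=8 'b': node 2→2 (via fail)
i=9 'c': node 2→3
i=10 'b': node 3→4  emit P0@[7:10],P4@[9:10]
i=11 'b': node 4→2 (via fail)
i=12 'c': node 2→3
i=13 'b': node 3→4  emit P0@[10:13],P4@[12:13]
i=14 'c': node 4→8  emit P2@[10:14]
i=15 'c': node 8→6 (via fail)
i=16 'c': node 6→6 (via fail)
i=17 'b': node 6→7  emit P1@[15:17],P4@[16:17]
i=18 'a': node 7→10 (via fail)
i=19 'b': node 10→11  emit P3@[16:19]
i=20 'a': node 11→0 (via fail)
i=21 'b': node 0→1
i=22 'c': node 1→5 (via fail)
i=23 'c': node 5→6
i=24 'c': node 6→6 (via fail)
i=25 'c': node 6→6 (via fail)
i=26 'b': node 6→7  emit P1@[24:26],P4@[25:26]
i=27 'b': node 7→2 (via fail)
i=28 'a': node 2→0 (via fail)
i=29 'c': node 0→5
i=30 'b': node 5→9  emit P4@[29:30]
i=31 'b': node 9→2 (via fail)
i=32 'c': node 2→3
i=33 'b': node 3→4  emit P0@[30:33],P4@[32:33]
i=34 'c': node 4→8  emit P2@[30:34]
i=35 'c': node 8→6 (via fail)
i=36 'b': node 6→7  emit P1@[34:36],P4@[35:36]
i=37 'a': node 7→10 (via fail)
i=38 'b': node 10→11  emit P3@[35:38]
i=39 'a': node 11→0 (via fail)
i=40 'a': node 0→0
i=41 'b': node 0→1
i=42 'c': node 1→5 (via fail)
i=43 'b': node 5→9  emit P4@[42:43]
i=44 'b': node 9→2 (via fail)

Result: [[1,4],[3,3],[6,1],[6,4],[10,0],[10,4],[13,0],[13,4],[14,2],[17,1],[17,4],[19,3],[26,1],[26,4],[30,4],[33,0],[33,4],[34,2],[36,1],[36,4],[38,3],[43,4]]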